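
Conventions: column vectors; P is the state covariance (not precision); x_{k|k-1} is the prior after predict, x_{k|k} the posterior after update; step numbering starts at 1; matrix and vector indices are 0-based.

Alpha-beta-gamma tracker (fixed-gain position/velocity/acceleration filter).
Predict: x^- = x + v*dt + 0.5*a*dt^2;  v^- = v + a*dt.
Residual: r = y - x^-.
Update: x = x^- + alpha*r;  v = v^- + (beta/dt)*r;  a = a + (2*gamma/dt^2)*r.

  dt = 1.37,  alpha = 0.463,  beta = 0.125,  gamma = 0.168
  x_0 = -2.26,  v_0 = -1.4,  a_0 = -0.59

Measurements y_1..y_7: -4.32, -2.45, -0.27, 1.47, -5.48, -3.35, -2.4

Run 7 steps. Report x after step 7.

x_post = 4.2098

step 1: x_pred=-4.7317  r=0.4117  x^+=-4.5411  v^+=-2.1707  a^+=-0.5163
step 2: x_pred=-7.9995  r=5.5495  x^+=-5.4301  v^+=-2.3717  a^+=0.4772
step 3: x_pred=-8.2316  r=7.9616  x^+=-4.5454  v^+=-0.9916  a^+=1.9024
step 4: x_pred=-4.1185  r=5.5885  x^+=-1.5310  v^+=2.1246  a^+=2.9029
step 5: x_pred=4.1039  r=-9.5839  x^+=-0.3334  v^+=5.2271  a^+=1.1872
step 6: x_pred=7.9418  r=-11.2918  x^+=2.7137  v^+=5.8233  a^+=-0.8343
step 7: x_pred=9.9087  r=-12.3087  x^+=4.2098  v^+=3.5573  a^+=-3.0378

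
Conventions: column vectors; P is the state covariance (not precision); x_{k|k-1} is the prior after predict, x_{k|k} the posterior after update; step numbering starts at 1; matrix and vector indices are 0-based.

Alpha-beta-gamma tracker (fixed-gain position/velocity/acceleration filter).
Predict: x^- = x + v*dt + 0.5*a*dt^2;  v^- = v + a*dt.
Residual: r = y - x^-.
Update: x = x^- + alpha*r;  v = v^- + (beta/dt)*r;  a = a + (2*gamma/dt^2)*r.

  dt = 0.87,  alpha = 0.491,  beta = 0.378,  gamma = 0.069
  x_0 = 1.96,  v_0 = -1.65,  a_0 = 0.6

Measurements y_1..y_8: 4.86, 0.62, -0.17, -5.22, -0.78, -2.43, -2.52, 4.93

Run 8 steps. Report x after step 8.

step 1: x_pred=0.7516  r=4.1084  x^+=2.7688  v^+=0.6570  a^+=1.3491
step 2: x_pred=3.8510  r=-3.2310  x^+=2.2646  v^+=0.4269  a^+=0.7600
step 3: x_pred=2.9236  r=-3.0936  x^+=1.4046  v^+=-0.2560  a^+=0.1959
step 4: x_pred=1.2561  r=-6.4761  x^+=-1.9237  v^+=-2.8993  a^+=-0.9848
step 5: x_pred=-4.8188  r=4.0388  x^+=-2.8357  v^+=-2.0013  a^+=-0.2484
step 6: x_pred=-4.6709  r=2.2409  x^+=-3.5706  v^+=-1.2438  a^+=0.1601
step 7: x_pred=-4.5921  r=2.0721  x^+=-3.5747  v^+=-0.2042  a^+=0.5379
step 8: x_pred=-3.5488  r=8.4788  x^+=0.6143  v^+=3.9477  a^+=2.0838

x_post = 0.6143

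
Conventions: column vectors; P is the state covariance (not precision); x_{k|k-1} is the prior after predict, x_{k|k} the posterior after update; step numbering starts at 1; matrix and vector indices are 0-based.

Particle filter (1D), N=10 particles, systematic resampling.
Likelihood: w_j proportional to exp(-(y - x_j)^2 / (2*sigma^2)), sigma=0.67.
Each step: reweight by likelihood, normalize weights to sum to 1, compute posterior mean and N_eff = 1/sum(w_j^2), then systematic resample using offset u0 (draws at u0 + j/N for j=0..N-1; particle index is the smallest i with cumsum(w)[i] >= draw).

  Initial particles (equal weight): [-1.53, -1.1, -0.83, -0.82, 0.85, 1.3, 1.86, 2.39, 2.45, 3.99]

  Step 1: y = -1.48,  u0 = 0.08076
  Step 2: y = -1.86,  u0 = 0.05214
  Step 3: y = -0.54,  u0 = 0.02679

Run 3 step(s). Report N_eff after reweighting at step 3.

step 1: w=[0.3226, 0.2754, 0.2021, 0.1991, 0.0008, 0.0001, 0.0000, 0.0000, 0.0000, 0.0000]  mean=-1.1268  Neff=3.8404  idx=[0, 0, 0, 1, 1, 1, 2, 2, 3, 3]
step 2: w=[0.1626, 0.1626, 0.1626, 0.0965, 0.0965, 0.0965, 0.0563, 0.0563, 0.0550, 0.0550]  mean=-1.2485  Neff=8.3570  idx=[0, 0, 1, 2, 2, 3, 4, 5, 7, 9]
step 3: w=[0.0597, 0.0597, 0.0597, 0.0597, 0.0597, 0.1255, 0.1255, 0.1255, 0.1620, 0.1630]  mean=-1.1390  Neff=8.4835  idx=[0, 2, 3, 5, 6, 6, 7, 8, 8, 9]

N_eff = 8.4835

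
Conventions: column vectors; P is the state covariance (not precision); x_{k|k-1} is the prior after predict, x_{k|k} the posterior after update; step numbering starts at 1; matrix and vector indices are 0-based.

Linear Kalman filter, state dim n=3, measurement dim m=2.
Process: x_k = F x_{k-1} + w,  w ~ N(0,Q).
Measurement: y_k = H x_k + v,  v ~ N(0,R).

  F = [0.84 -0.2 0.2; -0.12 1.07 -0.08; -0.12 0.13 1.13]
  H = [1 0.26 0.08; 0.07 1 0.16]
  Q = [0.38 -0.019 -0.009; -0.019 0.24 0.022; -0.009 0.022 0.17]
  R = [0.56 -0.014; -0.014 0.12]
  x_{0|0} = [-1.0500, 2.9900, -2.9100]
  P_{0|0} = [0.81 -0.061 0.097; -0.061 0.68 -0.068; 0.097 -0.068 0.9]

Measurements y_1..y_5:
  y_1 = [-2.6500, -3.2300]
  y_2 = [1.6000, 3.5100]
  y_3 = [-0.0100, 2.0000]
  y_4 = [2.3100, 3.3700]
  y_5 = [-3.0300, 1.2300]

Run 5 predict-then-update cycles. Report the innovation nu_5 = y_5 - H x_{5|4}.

innov = [-3.0582, -2.2774]

step 1: x^-=[-2.0620, 3.5581, -2.7736]  P^-=[1.0733 -0.3413 0.1903; -0.3413 1.0651 -0.0381; 0.1903 -0.0381 1.2980]  S=[1.5649 0.0340; 0.0340 1.1679]  K=[0.6436 -0.2206; -0.0624 0.8881; 0.1783 0.1514]  nu=[-1.2912, -6.2000]  x^+=[-1.5253, -1.8678, -3.9428]  P^+=[0.3778 -0.0696 0.0477; -0.0696 0.1416 -0.1828; 0.0477 -0.1828 1.2196]
step 2: x^-=[-1.6962, -1.5000, -4.5152]  P^-=[0.7550 -0.2175 0.2963; -0.2175 0.4654 -0.2782; 0.2963 -0.2782 1.6707]  S=[1.2799 -0.0250; -0.0250 0.5190]  K=[0.5604 -0.1989; -0.0776 0.7778; 0.2800 0.0324]  nu=[4.0475, 5.8512]  x^+=[-0.5919, 2.7373, -3.1924]  P^+=[0.3270 -0.0703 0.0979; -0.0703 0.1406 -0.2581; 0.0979 -0.2581 1.5702]
step 3: x^-=[-1.6831, 3.2553, -3.1805]  P^-=[0.7563 -0.2403 0.4420; -0.2403 0.4799 -0.4073; 0.4420 -0.4073 2.0819]  S=[1.2909 -0.0306; -0.0306 0.5028]  K=[0.5602 -0.1978; -0.0961 0.7855; 0.3879 -0.0624]  nu=[1.0812, -0.6286]  x^+=[-0.9531, 2.6576, -2.7219]  P^+=[0.3248 -0.0786 0.1519; -0.0786 0.1531 -0.3250; 0.1519 -0.3250 1.8842]
step 4: x^-=[-1.8765, 3.1758, -2.6158]  P^-=[0.7941 -0.2758 0.5752; -0.2758 0.5108 -0.5198; 0.5752 -0.5198 2.4489]  S=[1.3313 -0.0430; -0.0430 0.5053]  K=[0.5706 -0.2051; -0.1128 0.7984; 0.4734 -0.1332]  nu=[3.5701, 0.7441]  x^+=[0.0078, 3.3671, -1.0249]  P^+=[0.3294 -0.0868 0.1943; -0.0868 0.1639 -0.3780; 0.1943 -0.3780 2.1362]
step 5: x^-=[-0.8718, 3.6838, -0.7214]  P^-=[0.8291 -0.3062 0.6802; -0.3062 0.5368 -0.6087; 0.6802 -0.6087 2.7442]  S=[1.3673 -0.0544; -0.0544 0.5087]  K=[0.5795 -0.2119; -0.1253 0.8083; 0.5350 -0.1826]  nu=[-3.0582, -2.2774]  x^+=[-2.1617, 2.2263, -1.9418]  P^+=[0.3337 -0.0928 0.2246; -0.0928 0.1720 -0.4172; 0.2246 -0.4172 2.3252]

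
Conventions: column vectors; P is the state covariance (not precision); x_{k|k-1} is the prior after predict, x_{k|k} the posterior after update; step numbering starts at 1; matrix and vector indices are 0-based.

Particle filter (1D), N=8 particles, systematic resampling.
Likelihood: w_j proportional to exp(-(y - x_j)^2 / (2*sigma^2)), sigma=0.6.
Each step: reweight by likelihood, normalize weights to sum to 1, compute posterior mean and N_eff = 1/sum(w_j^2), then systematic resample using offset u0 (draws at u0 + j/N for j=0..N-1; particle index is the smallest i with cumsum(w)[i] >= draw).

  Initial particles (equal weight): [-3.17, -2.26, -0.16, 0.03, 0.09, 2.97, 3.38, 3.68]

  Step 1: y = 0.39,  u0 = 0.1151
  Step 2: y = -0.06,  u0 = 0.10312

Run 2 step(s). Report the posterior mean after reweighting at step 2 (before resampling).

post_mean = 0.0045

step 1: w=[0.0000, 0.0000, 0.2766, 0.3517, 0.3716, 0.0000, 0.0000, 0.0000]  mean=-0.0002  Neff=2.9559  idx=[2, 2, 3, 3, 3, 4, 4, 4]
step 2: w=[0.1257, 0.1257, 0.1260, 0.1260, 0.1260, 0.1235, 0.1235, 0.1235]  mean=0.0045  Neff=7.9993  idx=[0, 1, 2, 3, 4, 5, 6, 7]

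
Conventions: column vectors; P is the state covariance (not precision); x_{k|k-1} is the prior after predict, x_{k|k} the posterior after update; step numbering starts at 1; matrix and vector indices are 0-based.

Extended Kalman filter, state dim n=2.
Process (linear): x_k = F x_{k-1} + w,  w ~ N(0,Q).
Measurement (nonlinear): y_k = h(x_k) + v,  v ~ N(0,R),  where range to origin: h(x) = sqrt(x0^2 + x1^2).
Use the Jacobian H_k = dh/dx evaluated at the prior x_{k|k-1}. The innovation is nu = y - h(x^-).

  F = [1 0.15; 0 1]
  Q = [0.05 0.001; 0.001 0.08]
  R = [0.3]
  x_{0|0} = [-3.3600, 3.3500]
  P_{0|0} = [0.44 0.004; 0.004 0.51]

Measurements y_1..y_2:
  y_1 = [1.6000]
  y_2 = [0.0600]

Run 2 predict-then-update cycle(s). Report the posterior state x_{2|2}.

x_post = [-0.9856, 1.0770]

step 1: x^-=[-2.8575, 3.3500]  P^-=[0.5027 0.0815; 0.0815 0.5900]  H_jac=[-0.6490 0.7608]  S=[0.7727]  K=[-0.3419; 0.5124]  nu=[-2.8032]  x^+=[-1.8991, 1.9135]  P^+=[0.4123 0.2169; 0.2169 0.3871]
step 2: x^-=[-1.6120, 1.9135]  P^-=[0.5361 0.2760; 0.2760 0.4671]  H_jac=[-0.6443 0.7648]  S=[0.5238]  K=[-0.2565; 0.3425]  nu=[-2.4420]  x^+=[-0.9856, 1.0770]  P^+=[0.5016 0.3220; 0.3220 0.4056]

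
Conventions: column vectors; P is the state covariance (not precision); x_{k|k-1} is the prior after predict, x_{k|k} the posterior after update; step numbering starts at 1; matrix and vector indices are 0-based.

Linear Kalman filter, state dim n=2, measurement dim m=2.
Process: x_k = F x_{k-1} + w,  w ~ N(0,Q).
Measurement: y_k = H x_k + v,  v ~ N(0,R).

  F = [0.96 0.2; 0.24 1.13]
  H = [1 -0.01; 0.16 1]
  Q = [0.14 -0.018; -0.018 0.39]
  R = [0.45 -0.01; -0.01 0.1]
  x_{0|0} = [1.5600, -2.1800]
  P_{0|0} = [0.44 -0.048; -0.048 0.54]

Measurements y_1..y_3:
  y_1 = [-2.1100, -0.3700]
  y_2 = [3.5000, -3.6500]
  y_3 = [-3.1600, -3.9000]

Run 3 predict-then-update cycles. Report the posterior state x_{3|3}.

step 1: x^-=[1.0616, -2.0890]  P^-=[0.5487 0.1510; 0.1510 1.0788]  S=[0.9958 0.2178; 0.2178 1.2412]  K=[0.5277 0.0998; -0.0557 0.8984]  nu=[-3.1925, 1.5491]  x^+=[-0.4683, -0.5195]  P^+=[0.2361 -0.0331; -0.0331 0.0957]
step 2: x^-=[-0.5535, -0.6995]  P^-=[0.3487 0.0206; 0.0206 0.5078]  S=[0.7984 0.0612; 0.0612 0.6234]  K=[0.4304 0.0802; -0.0438 0.8243]  nu=[4.0465, -2.8620]  x^+=[0.9586, -3.2360]  P^+=[0.1926 -0.0271; -0.0271 0.0872]
step 3: x^-=[0.2730, -3.4266]  P^-=[0.3106 0.0154; 0.0154 0.4977]  S=[0.7603 0.0501; 0.0501 0.6106]  K=[0.4034 0.0735; -0.0405 0.8225]  nu=[-3.4673, -0.5171]  x^+=[-1.1638, -3.7115]  P^+=[0.1806 -0.0256; -0.0256 0.0867]

x_post = [-1.1638, -3.7115]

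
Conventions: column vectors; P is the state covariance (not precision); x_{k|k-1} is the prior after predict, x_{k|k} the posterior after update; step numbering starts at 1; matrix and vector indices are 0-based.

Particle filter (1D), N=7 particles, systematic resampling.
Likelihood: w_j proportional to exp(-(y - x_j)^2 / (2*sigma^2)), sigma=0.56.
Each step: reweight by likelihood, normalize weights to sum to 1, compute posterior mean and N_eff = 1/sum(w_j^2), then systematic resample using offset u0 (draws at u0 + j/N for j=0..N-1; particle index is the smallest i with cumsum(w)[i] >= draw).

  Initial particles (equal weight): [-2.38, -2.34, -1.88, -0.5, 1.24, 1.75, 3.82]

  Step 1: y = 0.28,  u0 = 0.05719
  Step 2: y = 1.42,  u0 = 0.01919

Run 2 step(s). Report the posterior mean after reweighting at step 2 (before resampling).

post_mean = 1.2332

step 1: w=[0.0000, 0.0000, 0.0009, 0.5908, 0.3586, 0.0497, 0.0000]  mean=0.2344  Neff=2.0831  idx=[3, 3, 3, 3, 4, 4, 4]
step 2: w=[0.0010, 0.0010, 0.0010, 0.0010, 0.3320, 0.3320, 0.3320]  mean=1.2332  Neff=3.0236  idx=[4, 4, 4, 5, 5, 6, 6]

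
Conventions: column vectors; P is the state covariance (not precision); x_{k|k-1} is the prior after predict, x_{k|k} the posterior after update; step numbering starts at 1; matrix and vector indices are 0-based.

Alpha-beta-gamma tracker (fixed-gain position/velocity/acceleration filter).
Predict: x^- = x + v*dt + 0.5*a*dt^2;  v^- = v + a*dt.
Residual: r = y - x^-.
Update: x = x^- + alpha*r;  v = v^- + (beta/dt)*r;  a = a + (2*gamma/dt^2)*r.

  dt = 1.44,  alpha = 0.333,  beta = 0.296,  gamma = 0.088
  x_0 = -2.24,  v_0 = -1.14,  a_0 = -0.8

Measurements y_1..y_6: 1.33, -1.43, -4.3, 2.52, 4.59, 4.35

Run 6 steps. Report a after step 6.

a_post = 0.9856

step 1: x_pred=-4.7110  r=6.0410  x^+=-2.6994  v^+=-1.0502  a^+=-0.2873
step 2: x_pred=-4.5095  r=3.0795  x^+=-3.4840  v^+=-0.8309  a^+=-0.0259
step 3: x_pred=-4.7073  r=0.4073  x^+=-4.5717  v^+=-0.7844  a^+=0.0087
step 4: x_pred=-5.6922  r=8.2122  x^+=-2.9575  v^+=0.9162  a^+=0.7057
step 5: x_pred=-0.9065  r=5.4965  x^+=0.9238  v^+=3.0623  a^+=1.1722
step 6: x_pred=6.5489  r=-2.1989  x^+=5.8166  v^+=4.2983  a^+=0.9856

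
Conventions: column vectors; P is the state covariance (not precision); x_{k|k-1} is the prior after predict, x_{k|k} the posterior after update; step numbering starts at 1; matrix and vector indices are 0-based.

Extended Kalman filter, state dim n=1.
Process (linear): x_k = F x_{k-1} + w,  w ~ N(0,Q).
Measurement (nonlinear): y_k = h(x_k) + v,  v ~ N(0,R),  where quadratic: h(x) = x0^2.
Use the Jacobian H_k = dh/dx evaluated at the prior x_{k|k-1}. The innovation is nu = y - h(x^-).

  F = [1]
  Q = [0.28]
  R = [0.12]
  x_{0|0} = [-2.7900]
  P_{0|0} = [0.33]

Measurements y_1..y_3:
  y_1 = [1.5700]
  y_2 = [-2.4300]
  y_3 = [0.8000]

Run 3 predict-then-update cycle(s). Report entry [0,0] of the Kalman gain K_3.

step 1: x^-=[-2.7900]  P^-=[0.6100]  H_jac=[-5.5800]  S=[19.1132]  K=[-0.1781]  nu=[-6.2141]  x^+=[-1.6834]  P^+=[0.0038]
step 2: x^-=[-1.6834]  P^-=[0.2838]  H_jac=[-3.3667]  S=[3.3371]  K=[-0.2863]  nu=[-5.2637]  x^+=[-0.1761]  P^+=[0.0102]
step 3: x^-=[-0.1761]  P^-=[0.2902]  H_jac=[-0.3522]  S=[0.1560]  K=[-0.6552]  nu=[0.7690]  x^+=[-0.6800]  P^+=[0.2232]

K[0,0] = -0.6552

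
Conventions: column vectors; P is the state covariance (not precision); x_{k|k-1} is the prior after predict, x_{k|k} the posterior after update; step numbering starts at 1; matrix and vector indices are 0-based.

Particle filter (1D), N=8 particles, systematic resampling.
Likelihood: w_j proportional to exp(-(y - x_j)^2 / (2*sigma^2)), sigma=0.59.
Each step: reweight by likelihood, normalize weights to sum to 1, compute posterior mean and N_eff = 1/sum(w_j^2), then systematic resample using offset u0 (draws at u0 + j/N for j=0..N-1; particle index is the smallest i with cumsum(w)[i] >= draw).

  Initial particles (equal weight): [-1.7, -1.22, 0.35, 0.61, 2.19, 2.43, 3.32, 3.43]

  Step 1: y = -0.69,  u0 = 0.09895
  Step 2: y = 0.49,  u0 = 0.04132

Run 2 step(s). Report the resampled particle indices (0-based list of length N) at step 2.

resampled_idx = [6, 6, 6, 6, 7, 7, 7, 7]

step 1: w=[0.1927, 0.5572, 0.1764, 0.0736, 0.0000, 0.0000, 0.0000, 0.0000]  mean=-0.9008  Neff=2.6029  idx=[0, 1, 1, 1, 1, 1, 2, 3]
step 2: w=[0.0005, 0.0074, 0.0074, 0.0074, 0.0074, 0.0074, 0.4795, 0.4831]  mean=0.4165  Neff=2.1575  idx=[6, 6, 6, 6, 7, 7, 7, 7]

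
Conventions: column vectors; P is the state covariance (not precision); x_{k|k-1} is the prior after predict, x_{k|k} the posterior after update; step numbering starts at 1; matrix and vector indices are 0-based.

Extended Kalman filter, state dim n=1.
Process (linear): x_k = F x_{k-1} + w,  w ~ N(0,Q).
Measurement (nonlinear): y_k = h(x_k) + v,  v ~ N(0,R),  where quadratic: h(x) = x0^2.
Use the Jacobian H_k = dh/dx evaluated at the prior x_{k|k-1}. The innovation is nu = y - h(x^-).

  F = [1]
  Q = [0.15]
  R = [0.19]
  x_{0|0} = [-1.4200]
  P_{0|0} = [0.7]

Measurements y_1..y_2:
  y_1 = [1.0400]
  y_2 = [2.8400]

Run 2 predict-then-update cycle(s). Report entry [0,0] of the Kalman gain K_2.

step 1: x^-=[-1.4200]  P^-=[0.8500]  H_jac=[-2.8400]  S=[7.0458]  K=[-0.3426]  nu=[-0.9764]  x^+=[-1.0855]  P^+=[0.0229]
step 2: x^-=[-1.0855]  P^-=[0.1729]  H_jac=[-2.1709]  S=[1.0050]  K=[-0.3735]  nu=[1.6618]  x^+=[-1.7062]  P^+=[0.0327]

K[0,0] = -0.3735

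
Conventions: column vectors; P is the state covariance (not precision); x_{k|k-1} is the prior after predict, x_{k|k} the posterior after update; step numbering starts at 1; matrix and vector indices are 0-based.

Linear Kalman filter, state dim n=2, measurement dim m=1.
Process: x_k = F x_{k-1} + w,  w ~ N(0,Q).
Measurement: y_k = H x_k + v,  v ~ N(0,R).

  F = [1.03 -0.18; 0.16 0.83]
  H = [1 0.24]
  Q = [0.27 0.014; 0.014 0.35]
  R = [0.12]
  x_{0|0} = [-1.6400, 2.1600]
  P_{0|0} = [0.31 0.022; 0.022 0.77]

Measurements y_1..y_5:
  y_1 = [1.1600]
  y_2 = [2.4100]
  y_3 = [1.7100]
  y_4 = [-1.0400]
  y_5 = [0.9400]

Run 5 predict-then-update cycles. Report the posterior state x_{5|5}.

x_post = [0.2490, 1.1963]

step 1: x^-=[-2.0780, 1.5304]  P^-=[0.6157 -0.0318; -0.0318 0.8942]  S=[0.7719]  K=[0.7877; 0.2369]  nu=[2.8707]  x^+=[0.1832, 2.2104]  P^+=[0.1367 -0.1758; -0.1758 0.8509]
step 2: x^-=[-0.2091, 1.8639]  P^-=[0.5078 -0.2358; -0.2358 0.8930]  S=[0.5660]  K=[0.7971; -0.0380]  nu=[2.1718]  x^+=[1.5220, 1.7814]  P^+=[0.1481 -0.2187; -0.2187 0.8922]
step 3: x^-=[1.2470, 1.7221]  P^-=[0.5372 -0.2755; -0.2755 0.9103]  S=[0.5773]  K=[0.8159; -0.0988]  nu=[0.0496]  x^+=[1.2876, 1.7172]  P^+=[0.1529 -0.2290; -0.2290 0.9047]
step 4: x^-=[1.0171, 1.6313]  P^-=[0.5464 -0.2851; -0.2851 0.9163]  S=[0.5823]  K=[0.8208; -0.1120]  nu=[-2.4486]  x^+=[-0.9927, 1.9055]  P^+=[0.1541 -0.2316; -0.2316 0.9090]
step 5: x^-=[-1.3655, 1.4227]  P^-=[0.5488 -0.2878; -0.2878 0.9187]  S=[0.5836]  K=[0.8220; -0.1153]  nu=[1.9640]  x^+=[0.2490, 1.1963]  P^+=[0.1544 -0.2325; -0.2325 0.9109]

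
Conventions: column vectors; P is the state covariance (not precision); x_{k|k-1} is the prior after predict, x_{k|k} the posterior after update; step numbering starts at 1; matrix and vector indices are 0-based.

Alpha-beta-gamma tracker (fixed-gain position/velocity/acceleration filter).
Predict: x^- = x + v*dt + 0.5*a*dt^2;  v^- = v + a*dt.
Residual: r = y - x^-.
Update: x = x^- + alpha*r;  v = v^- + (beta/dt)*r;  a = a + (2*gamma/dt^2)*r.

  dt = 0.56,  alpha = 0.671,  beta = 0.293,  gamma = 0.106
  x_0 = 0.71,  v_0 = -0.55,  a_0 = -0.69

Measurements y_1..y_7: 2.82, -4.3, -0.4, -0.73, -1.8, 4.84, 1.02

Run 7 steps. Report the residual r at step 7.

step 1: x_pred=0.2938  r=2.5262  x^+=1.9889  v^+=0.3853  a^+=1.0178
step 2: x_pred=2.3643  r=-6.6643  x^+=-2.1075  v^+=-2.5316  a^+=-3.4874
step 3: x_pred=-4.0720  r=3.6720  x^+=-1.6081  v^+=-2.5633  a^+=-1.0051
step 4: x_pred=-3.2011  r=2.4711  x^+=-1.5430  v^+=-1.8332  a^+=0.6654
step 5: x_pred=-2.4653  r=0.6653  x^+=-2.0189  v^+=-1.1125  a^+=1.1152
step 6: x_pred=-2.4670  r=7.3070  x^+=2.4360  v^+=3.3351  a^+=6.0548
step 7: x_pred=5.2531  r=-4.2331  x^+=2.4127  v^+=4.5110  a^+=3.1932

resid = -4.2331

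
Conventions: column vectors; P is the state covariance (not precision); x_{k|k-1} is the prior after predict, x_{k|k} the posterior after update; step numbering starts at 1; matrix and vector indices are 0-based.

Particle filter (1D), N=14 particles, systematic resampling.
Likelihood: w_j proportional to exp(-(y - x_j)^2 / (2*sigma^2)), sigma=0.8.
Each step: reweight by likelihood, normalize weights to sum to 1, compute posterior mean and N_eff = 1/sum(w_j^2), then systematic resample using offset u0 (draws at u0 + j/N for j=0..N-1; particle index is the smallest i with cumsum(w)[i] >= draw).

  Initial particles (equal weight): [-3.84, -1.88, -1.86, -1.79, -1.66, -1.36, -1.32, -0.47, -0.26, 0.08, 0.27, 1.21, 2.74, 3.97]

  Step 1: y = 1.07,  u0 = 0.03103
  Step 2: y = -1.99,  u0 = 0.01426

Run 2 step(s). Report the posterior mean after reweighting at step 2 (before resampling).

post_mean = -0.1816

step 1: w=[0.0000, 0.0004, 0.0005, 0.0006, 0.0011, 0.0038, 0.0044, 0.0601, 0.0963, 0.1784, 0.2326, 0.3777, 0.0434, 0.0005]  mean=0.5862  Neff=4.1082  idx=[7, 8, 9, 9, 9, 10, 10, 10, 11, 11, 11, 11, 11, 12]
step 2: w=[0.3882, 0.2278, 0.0830, 0.0830, 0.0830, 0.0437, 0.0437, 0.0437, 0.0008, 0.0008, 0.0008, 0.0008, 0.0008, 0.0000]  mean=-0.1816  Neff=4.3666  idx=[0, 0, 0, 0, 0, 0, 1, 1, 1, 2, 3, 4, 5, 6]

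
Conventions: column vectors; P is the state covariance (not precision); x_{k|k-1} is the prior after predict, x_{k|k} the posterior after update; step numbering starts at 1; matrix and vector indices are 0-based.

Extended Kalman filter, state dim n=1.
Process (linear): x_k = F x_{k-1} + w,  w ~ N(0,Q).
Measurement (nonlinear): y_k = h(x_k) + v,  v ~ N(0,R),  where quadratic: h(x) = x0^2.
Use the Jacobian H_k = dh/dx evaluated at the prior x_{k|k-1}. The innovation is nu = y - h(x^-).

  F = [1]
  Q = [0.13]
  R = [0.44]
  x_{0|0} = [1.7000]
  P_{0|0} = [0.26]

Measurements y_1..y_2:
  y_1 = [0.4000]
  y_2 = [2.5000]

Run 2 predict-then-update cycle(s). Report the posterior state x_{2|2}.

x_post = [1.4595]

step 1: x^-=[1.7000]  P^-=[0.3900]  H_jac=[3.4000]  S=[4.9484]  K=[0.2680]  nu=[-2.4900]  x^+=[1.0328]  P^+=[0.0347]
step 2: x^-=[1.0328]  P^-=[0.1647]  H_jac=[2.0655]  S=[1.1426]  K=[0.2977]  nu=[1.4334]  x^+=[1.4595]  P^+=[0.0634]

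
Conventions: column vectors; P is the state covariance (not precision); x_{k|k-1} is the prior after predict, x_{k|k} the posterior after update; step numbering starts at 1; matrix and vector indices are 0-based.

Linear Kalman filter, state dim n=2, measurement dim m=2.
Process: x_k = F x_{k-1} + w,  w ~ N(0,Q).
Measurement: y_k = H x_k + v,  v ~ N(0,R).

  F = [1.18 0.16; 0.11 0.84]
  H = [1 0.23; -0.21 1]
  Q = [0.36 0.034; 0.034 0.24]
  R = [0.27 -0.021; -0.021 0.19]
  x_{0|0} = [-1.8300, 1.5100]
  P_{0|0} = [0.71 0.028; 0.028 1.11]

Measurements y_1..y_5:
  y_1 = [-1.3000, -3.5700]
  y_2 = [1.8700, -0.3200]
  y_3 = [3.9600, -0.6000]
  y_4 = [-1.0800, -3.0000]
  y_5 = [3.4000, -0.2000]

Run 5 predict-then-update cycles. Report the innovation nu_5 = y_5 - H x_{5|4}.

step 1: x^-=[-1.9178, 1.0671]  P^-=[1.3876 0.3036; 0.3036 1.0370]  S=[1.8521 0.2150; 0.2150 1.1607]  K=[0.8030 -0.1383; 0.1996 0.8015]  nu=[0.3724, -5.0398]  x^+=[-0.9220, -2.8981]  P^+=[0.2190 0.0029; 0.0029 0.1487]
step 2: x^-=[-1.5517, -2.5358]  P^-=[0.6699 0.0853; 0.0853 0.3481]  S=[0.9975 -0.0004; -0.0004 0.5318]  K=[0.6912 -0.1036; 0.1660 0.6210]  nu=[4.0049, 1.8900]  x^+=[1.0206, -0.6972]  P^+=[0.1876 0.0052; 0.0052 0.1156]
step 3: x^-=[1.0928, -0.4733]  P^-=[0.6261 0.0791; 0.0791 0.3248]  S=[0.9497 -0.0025; -0.0025 0.5092]  K=[0.6782 -0.0995; 0.1636 0.6060]  nu=[2.9761, 0.1028]  x^+=[3.1009, 0.0757]  P^+=[0.1839 0.0055; 0.0055 0.1129]
step 4: x^-=[3.6712, 0.4047]  P^-=[0.6211 0.0786; 0.0786 0.3229]  S=[0.9443 -0.0024; -0.0024 0.5073]  K=[0.6766 -0.0990; 0.1634 0.6047]  nu=[-4.8443, -2.6338]  x^+=[0.6544, -1.9795]  P^+=[0.1835 0.0055; 0.0055 0.1126]
step 5: x^-=[0.4555, -1.5908]  P^-=[0.6205 0.0785; 0.0785 0.3227]  S=[0.9436 -0.0024; -0.0024 0.5071]  K=[0.6764 -0.0990; 0.1634 0.6046]  nu=[3.3104, 1.4864]  x^+=[2.5475, -0.1512]  P^+=[0.1834 0.0055; 0.0055 0.1126]

innov = [3.3104, 1.4864]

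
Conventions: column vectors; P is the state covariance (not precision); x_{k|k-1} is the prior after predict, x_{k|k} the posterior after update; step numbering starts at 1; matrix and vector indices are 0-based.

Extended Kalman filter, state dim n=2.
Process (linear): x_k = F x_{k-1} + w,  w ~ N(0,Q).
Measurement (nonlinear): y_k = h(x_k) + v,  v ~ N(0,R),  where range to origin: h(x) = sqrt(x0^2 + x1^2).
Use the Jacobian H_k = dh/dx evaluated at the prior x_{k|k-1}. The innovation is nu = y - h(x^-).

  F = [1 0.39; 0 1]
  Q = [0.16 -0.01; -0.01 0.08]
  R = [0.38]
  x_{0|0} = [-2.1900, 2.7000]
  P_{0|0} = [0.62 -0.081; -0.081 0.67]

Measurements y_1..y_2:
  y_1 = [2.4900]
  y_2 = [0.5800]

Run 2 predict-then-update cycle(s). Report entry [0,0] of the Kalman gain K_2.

K[0,0] = 0.4328

step 1: x^-=[-1.1370, 2.7000]  P^-=[0.8187 0.1703; 0.1703 0.7500]  H_jac=[-0.3881 0.9216]  S=[1.0185]  K=[-0.1579; 0.6137]  nu=[-0.4396]  x^+=[-1.0676, 2.4302]  P^+=[0.7933 0.2690; 0.2690 0.3663]
step 2: x^-=[-0.1198, 2.4302]  P^-=[1.2189 0.4019; 0.4019 0.4463]  H_jac=[-0.0492 0.9988]  S=[0.7887]  K=[0.4328; 0.5401]  nu=[-1.8531]  x^+=[-0.9219, 1.4292]  P^+=[1.0711 0.2175; 0.2175 0.2162]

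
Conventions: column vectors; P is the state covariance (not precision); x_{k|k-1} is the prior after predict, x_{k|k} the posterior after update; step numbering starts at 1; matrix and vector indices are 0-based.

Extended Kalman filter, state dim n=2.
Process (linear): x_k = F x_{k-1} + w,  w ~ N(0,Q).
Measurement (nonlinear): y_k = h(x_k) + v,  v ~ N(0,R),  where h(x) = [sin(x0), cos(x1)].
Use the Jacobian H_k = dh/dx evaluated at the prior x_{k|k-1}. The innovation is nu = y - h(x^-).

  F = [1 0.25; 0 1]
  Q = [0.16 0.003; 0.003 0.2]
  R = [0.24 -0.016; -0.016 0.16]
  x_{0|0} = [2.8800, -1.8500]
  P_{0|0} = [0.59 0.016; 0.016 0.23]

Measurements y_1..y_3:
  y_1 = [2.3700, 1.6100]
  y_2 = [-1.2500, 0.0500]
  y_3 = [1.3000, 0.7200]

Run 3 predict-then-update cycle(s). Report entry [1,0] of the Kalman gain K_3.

step 1: x^-=[2.4175, -1.8500]  P^-=[0.7724 0.0765; 0.0765 0.4300]  H_jac=[-0.7491 0.0000; 0.0000 0.9613]  S=[0.6734 -0.0711; -0.0711 0.5573]  K=[-0.8568 0.0227; -0.0069 0.7408]  nu=[1.7075, 1.8856]  x^+=[0.9972, -0.4650]  P^+=[0.2750 0.0180; 0.0180 0.1234]
step 2: x^-=[0.8810, -0.4650]  P^-=[0.4517 0.0519; 0.0519 0.3234]  H_jac=[0.6364 0.0000; 0.0000 0.4484]  S=[0.4229 -0.0012; -0.0012 0.2250]  K=[0.6800 0.1070; 0.0799 0.6449]  nu=[-2.0214, -0.8438]  x^+=[-0.5838, -1.1707]  P^+=[0.2538 0.0139; 0.0139 0.2272]
step 3: x^-=[-0.8765, -1.1707]  P^-=[0.4349 0.0737; 0.0737 0.4272]  H_jac=[0.6399 0.0000; 0.0000 0.9210]  S=[0.4181 0.0274; 0.0274 0.5224]  K=[0.6594 0.0953; 0.0636 0.7499]  nu=[2.0685, 0.3305]  x^+=[0.5190, -0.7913]  P^+=[0.2449 0.0051; 0.0051 0.1292]

K[1,0] = 0.0636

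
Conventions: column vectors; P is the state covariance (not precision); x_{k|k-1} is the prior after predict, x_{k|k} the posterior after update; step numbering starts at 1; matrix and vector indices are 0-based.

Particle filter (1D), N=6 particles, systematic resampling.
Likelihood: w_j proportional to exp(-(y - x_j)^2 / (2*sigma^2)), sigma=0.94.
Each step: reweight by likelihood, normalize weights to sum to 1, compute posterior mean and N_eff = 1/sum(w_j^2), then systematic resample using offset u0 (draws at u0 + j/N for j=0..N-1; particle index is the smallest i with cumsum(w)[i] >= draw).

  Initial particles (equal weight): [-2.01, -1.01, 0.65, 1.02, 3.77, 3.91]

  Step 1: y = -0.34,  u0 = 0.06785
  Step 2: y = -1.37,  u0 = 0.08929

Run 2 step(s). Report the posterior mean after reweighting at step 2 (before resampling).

post_mean = -1.1426

step 1: w=[0.1082, 0.4066, 0.3011, 0.1841, 0.0000, 0.0000]  mean=-0.2445  Neff=3.3159  idx=[0, 1, 1, 2, 2, 3]
step 2: w=[0.2744, 0.3216, 0.3216, 0.0344, 0.0344, 0.0137]  mean=-1.1426  Neff=3.5127  idx=[0, 0, 1, 1, 2, 3]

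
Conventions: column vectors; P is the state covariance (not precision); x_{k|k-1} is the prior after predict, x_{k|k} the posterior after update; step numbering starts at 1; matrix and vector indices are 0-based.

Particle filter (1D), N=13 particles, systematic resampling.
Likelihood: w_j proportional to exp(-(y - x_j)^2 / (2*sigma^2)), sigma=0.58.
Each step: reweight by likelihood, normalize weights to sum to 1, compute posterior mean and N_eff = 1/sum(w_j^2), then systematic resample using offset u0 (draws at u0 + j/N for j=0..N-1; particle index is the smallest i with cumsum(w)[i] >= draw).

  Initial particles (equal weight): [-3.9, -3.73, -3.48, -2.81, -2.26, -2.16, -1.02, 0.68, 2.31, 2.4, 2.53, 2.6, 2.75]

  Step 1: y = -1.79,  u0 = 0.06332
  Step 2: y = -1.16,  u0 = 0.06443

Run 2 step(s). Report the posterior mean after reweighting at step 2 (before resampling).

step 1: w=[0.0006, 0.0017, 0.0066, 0.0976, 0.3299, 0.3738, 0.1898, 0.0001, 0.0000, 0.0000, 0.0000, 0.0000, 0.0000]  mean=-2.0523  Neff=3.3998  idx=[3, 4, 4, 4, 4, 5, 5, 5, 5, 5, 6, 6, 6]
step 2: w=[0.0037, 0.0350, 0.0350, 0.0350, 0.0350, 0.0479, 0.0479, 0.0479, 0.0479, 0.0479, 0.2056, 0.2056, 0.2056]  mean=-1.4733  Neff=6.9843  idx=[2, 4, 6, 8, 9, 10, 10, 11, 11, 11, 12, 12, 12]

post_mean = -1.4733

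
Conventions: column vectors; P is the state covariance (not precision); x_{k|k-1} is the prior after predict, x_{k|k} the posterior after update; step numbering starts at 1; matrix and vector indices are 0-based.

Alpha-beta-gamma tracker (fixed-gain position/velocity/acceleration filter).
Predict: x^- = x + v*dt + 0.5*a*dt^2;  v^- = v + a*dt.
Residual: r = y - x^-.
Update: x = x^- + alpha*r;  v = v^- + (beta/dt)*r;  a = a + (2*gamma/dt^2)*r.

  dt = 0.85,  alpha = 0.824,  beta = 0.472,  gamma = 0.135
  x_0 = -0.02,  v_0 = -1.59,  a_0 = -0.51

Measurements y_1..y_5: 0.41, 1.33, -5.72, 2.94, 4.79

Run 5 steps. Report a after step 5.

step 1: x_pred=-1.5557  r=1.9657  x^+=0.0640  v^+=-0.9319  a^+=0.2246
step 2: x_pred=-0.6470  r=1.9770  x^+=0.9821  v^+=0.3568  a^+=0.9634
step 3: x_pred=1.6333  r=-7.3533  x^+=-4.4258  v^+=-2.9076  a^+=-1.7846
step 4: x_pred=-7.5419  r=10.4819  x^+=1.0952  v^+=1.3961  a^+=2.1326
step 5: x_pred=3.0522  r=1.7378  x^+=4.4842  v^+=4.1737  a^+=2.7820

a_post = 2.7820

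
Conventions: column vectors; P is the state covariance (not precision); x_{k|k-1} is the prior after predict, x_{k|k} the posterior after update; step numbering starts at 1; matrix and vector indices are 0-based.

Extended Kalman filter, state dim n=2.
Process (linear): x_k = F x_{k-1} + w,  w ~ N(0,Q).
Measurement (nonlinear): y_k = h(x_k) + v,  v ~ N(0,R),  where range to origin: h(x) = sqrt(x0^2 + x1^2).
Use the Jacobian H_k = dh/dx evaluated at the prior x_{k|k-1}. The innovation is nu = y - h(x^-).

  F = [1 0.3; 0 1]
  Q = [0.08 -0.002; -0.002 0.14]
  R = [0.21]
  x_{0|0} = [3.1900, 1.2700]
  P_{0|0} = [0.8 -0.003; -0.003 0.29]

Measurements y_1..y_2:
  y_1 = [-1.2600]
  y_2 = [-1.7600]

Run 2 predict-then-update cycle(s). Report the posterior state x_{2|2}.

x_post = [0.4435, -0.9457]

step 1: x^-=[3.5710, 1.2700]  P^-=[0.9043 0.0820; 0.0820 0.4300]  H_jac=[0.9422 0.3351]  S=[1.1128]  K=[0.7903; 0.1989]  nu=[-5.0501]  x^+=[-0.4203, 0.2655]  P^+=[0.2092 -0.0929; -0.0929 0.3860]
step 2: x^-=[-0.3406, 0.2655]  P^-=[0.2682 0.0209; 0.0209 0.5260]  H_jac=[-0.7887 0.6148]  S=[0.5554]  K=[-0.3577; 0.5526]  nu=[-2.1919]  x^+=[0.4435, -0.9457]  P^+=[0.1971 0.1307; 0.1307 0.3564]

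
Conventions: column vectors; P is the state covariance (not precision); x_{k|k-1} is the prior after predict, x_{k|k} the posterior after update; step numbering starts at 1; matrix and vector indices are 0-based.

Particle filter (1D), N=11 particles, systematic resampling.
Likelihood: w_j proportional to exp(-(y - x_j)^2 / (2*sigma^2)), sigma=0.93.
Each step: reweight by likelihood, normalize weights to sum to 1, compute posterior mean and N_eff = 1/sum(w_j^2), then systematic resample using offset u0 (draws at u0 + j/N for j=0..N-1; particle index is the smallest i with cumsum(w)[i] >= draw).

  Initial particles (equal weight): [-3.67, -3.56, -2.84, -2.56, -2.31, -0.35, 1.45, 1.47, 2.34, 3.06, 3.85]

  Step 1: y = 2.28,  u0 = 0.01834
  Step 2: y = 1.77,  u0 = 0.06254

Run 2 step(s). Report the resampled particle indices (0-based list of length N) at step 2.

resampled_idx = [0, 1, 2, 2, 3, 4, 5, 6, 7, 8, 10]

step 1: w=[0.0000, 0.0000, 0.0000, 0.0000, 0.0000, 0.0055, 0.2025, 0.2064, 0.3009, 0.2121, 0.0725]  mean=2.2276  Neff=4.4554  idx=[6, 6, 6, 7, 7, 8, 8, 8, 9, 9, 9]
step 2: w=[0.1128, 0.1128, 0.1128, 0.1136, 0.1136, 0.0991, 0.0991, 0.0991, 0.0457, 0.0457, 0.0457]  mean=1.9401  Neff=10.0302  idx=[0, 1, 2, 2, 3, 4, 5, 6, 7, 8, 10]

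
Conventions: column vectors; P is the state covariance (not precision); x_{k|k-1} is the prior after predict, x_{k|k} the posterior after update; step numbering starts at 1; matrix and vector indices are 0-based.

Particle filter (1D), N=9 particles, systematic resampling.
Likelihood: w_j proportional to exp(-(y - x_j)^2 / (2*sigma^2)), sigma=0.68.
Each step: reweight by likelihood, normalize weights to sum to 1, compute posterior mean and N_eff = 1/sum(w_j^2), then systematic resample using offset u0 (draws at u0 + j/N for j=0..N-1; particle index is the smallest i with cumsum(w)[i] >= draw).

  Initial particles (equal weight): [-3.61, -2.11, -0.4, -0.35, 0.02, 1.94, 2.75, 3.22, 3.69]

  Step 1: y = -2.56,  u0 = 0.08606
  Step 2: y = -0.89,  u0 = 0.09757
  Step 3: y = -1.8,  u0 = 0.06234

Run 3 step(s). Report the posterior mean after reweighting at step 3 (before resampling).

step 1: w=[0.2712, 0.7178, 0.0058, 0.0045, 0.0007, 0.0000, 0.0000, 0.0000, 0.0000]  mean=-2.4976  Neff=1.6982  idx=[0, 0, 1, 1, 1, 1, 1, 1, 1]
step 2: w=[0.0002, 0.0002, 0.1428, 0.1428, 0.1428, 0.1428, 0.1428, 0.1428, 0.1428]  mean=-2.1107  Neff=7.0067  idx=[2, 3, 4, 5, 5, 6, 7, 8, 8]
step 3: w=[0.1111, 0.1111, 0.1111, 0.1111, 0.1111, 0.1111, 0.1111, 0.1111, 0.1111]  mean=-2.1100  Neff=9.0000  idx=[0, 1, 2, 3, 4, 5, 6, 7, 8]

post_mean = -2.1100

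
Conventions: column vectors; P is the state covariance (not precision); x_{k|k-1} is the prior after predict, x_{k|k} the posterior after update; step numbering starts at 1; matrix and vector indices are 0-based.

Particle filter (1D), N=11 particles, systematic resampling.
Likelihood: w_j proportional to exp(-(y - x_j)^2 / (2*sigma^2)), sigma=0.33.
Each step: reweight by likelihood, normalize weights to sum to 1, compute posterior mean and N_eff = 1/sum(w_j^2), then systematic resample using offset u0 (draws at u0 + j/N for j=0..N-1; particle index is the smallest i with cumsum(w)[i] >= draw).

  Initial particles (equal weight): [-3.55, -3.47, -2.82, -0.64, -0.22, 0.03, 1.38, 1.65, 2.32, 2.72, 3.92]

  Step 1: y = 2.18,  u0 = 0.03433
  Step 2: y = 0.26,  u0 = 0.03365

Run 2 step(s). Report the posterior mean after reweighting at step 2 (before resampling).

step 1: w=[0.0000, 0.0000, 0.0000, 0.0000, 0.0000, 0.0000, 0.0352, 0.1830, 0.6075, 0.1743, 0.0000]  mean=2.2340  Neff=2.3032  idx=[6, 7, 7, 8, 8, 8, 8, 8, 8, 9, 9]
step 2: w=[0.9182, 0.0409, 0.0409, 0.0000, 0.0000, 0.0000, 0.0000, 0.0000, 0.0000, 0.0000, 0.0000]  mean=1.4021  Neff=1.1814  idx=[0, 0, 0, 0, 0, 0, 0, 0, 0, 0, 1]

post_mean = 1.4021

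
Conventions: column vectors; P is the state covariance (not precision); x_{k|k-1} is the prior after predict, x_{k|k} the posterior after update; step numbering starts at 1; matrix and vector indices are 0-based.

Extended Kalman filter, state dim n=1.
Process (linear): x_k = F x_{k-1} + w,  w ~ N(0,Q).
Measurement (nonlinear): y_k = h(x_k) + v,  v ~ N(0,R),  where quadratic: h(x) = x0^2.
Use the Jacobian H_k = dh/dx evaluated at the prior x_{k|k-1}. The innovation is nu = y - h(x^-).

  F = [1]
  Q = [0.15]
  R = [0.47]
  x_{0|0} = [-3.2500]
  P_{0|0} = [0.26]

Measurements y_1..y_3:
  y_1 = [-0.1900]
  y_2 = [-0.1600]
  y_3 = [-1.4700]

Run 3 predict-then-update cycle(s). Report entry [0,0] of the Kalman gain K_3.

K[0,0] = -0.3081

step 1: x^-=[-3.2500]  P^-=[0.4100]  H_jac=[-6.5000]  S=[17.7925]  K=[-0.1498]  nu=[-10.7525]  x^+=[-1.6395]  P^+=[0.0108]
step 2: x^-=[-1.6395]  P^-=[0.1608]  H_jac=[-3.2789]  S=[2.1992]  K=[-0.2398]  nu=[-2.8479]  x^+=[-0.9566]  P^+=[0.0344]
step 3: x^-=[-0.9566]  P^-=[0.1844]  H_jac=[-1.9131]  S=[1.1448]  K=[-0.3081]  nu=[-2.3850]  x^+=[-0.2217]  P^+=[0.0757]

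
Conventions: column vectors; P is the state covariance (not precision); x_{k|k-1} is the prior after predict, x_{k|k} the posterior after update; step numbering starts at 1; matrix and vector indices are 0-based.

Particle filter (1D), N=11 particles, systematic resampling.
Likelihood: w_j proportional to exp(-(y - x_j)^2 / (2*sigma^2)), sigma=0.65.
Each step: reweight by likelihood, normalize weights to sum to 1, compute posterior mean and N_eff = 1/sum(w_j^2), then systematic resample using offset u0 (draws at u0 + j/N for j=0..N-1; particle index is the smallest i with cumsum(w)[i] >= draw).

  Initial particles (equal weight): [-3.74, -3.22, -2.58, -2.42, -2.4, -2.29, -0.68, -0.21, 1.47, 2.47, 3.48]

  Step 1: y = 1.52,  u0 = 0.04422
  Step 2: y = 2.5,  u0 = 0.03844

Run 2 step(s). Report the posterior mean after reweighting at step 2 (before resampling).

step 1: w=[0.0000, 0.0000, 0.0000, 0.0000, 0.0000, 0.0000, 0.0024, 0.0209, 0.7206, 0.2484, 0.0077]  mean=1.6936  Neff=1.7196  idx=[8, 8, 8, 8, 8, 8, 8, 8, 9, 9, 9]
step 2: w=[0.0540, 0.0540, 0.0540, 0.0540, 0.0540, 0.0540, 0.0540, 0.0540, 0.1893, 0.1893, 0.1893]  mean=2.0380  Neff=7.6415  idx=[0, 2, 4, 5, 7, 8, 8, 9, 9, 10, 10]

post_mean = 2.0380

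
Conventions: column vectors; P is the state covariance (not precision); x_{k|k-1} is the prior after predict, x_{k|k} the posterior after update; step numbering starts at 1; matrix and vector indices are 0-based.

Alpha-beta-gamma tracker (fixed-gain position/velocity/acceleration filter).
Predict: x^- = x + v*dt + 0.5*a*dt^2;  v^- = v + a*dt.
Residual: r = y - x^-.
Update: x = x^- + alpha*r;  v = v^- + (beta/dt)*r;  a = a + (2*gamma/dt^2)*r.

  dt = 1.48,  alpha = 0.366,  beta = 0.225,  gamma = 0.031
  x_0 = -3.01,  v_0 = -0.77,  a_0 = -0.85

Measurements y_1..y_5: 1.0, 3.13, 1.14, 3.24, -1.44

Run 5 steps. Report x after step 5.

x_post = -1.3776

step 1: x_pred=-5.0805  r=6.0805  x^+=-2.8550  v^+=-1.1036  a^+=-0.6779
step 2: x_pred=-5.2308  r=8.3608  x^+=-2.1707  v^+=-0.8358  a^+=-0.4412
step 3: x_pred=-3.8910  r=5.0310  x^+=-2.0496  v^+=-0.7240  a^+=-0.2988
step 4: x_pred=-3.4484  r=6.6884  x^+=-1.0005  v^+=-0.1494  a^+=-0.1095
step 5: x_pred=-1.3416  r=-0.0984  x^+=-1.3776  v^+=-0.3265  a^+=-0.1123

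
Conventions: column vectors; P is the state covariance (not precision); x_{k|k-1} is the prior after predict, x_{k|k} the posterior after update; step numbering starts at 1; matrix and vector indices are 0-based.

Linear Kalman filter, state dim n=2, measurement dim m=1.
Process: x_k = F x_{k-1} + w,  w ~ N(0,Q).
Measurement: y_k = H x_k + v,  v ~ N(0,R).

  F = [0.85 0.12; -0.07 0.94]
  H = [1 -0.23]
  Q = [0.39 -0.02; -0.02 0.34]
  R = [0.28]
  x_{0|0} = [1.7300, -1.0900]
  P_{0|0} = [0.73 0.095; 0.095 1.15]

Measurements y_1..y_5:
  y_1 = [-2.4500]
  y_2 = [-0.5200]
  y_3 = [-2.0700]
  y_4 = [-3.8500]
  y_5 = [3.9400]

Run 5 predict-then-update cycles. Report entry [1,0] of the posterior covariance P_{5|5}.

step 1: x^-=[1.3397, -1.1457]  P^-=[0.9534 0.1414; 0.1414 1.3472]  S=[1.2396]  K=[0.7429; -0.1359]  nu=[-4.0532]  x^+=[-1.6713, -0.5948]  P^+=[0.2693 0.2665; 0.2665 1.3243]
step 2: x^-=[-1.4920, -0.4422]  P^-=[0.6580 0.3241; 0.3241 1.4764]  S=[0.8670]  K=[0.6730; -0.0179]  nu=[0.8703]  x^+=[-0.9063, -0.4577]  P^+=[0.2654 0.3345; 0.3345 1.4761]
step 3: x^-=[-0.8253, -0.3668]  P^-=[0.6712 0.3952; 0.3952 1.6016]  S=[0.8542]  K=[0.6794; 0.0314]  nu=[-1.3291]  x^+=[-1.7283, -0.4085]  P^+=[0.2769 0.3770; 0.3770 1.6007]
step 4: x^-=[-1.5181, -0.2630]  P^-=[0.6900 0.4421; 0.4421 1.7062]  S=[0.8569]  K=[0.6866; 0.0580]  nu=[-2.3924]  x^+=[-3.1607, -0.4018]  P^+=[0.2861 0.4080; 0.4080 1.7033]
step 5: x^-=[-2.7348, -0.1564]  P^-=[0.7045 0.4777; 0.4777 1.7927]  S=[0.8596]  K=[0.6917; 0.0760]  nu=[6.6388]  x^+=[1.8575, 0.3482]  P^+=[0.2932 0.4325; 0.4325 1.7878]

P_post[1,0] = 0.4325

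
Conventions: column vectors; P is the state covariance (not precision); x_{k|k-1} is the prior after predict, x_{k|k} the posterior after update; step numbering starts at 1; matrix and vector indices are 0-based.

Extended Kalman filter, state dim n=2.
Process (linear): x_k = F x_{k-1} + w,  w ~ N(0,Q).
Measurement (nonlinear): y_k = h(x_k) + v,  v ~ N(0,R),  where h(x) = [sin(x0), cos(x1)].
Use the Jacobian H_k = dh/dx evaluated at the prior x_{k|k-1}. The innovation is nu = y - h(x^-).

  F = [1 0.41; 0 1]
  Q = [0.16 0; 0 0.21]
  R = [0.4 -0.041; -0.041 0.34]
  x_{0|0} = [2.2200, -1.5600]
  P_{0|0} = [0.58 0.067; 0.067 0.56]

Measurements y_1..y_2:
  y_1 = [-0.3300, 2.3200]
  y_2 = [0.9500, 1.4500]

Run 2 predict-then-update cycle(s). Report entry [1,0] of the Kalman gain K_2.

K[1,0] = -0.1389

step 1: x^-=[1.5804, -1.5600]  P^-=[0.8891 0.2966; 0.2966 0.7700]  H_jac=[-0.0096 0.0000; 0.0000 0.9999]  S=[0.4001 -0.0438; -0.0438 1.1099]  K=[0.0080 0.2675; 0.0692 0.6964]  nu=[-1.3300, 2.3092]  x^+=[2.1876, -0.0438]  P^+=[0.8098 0.0906; 0.0906 0.2340]
step 2: x^-=[2.1696, -0.0438]  P^-=[1.0835 0.1866; 0.1866 0.4440]  H_jac=[-0.5637 0.0000; 0.0000 0.0438]  S=[0.7442 -0.0456; -0.0456 0.3409]  K=[-0.8259 -0.0865; -0.1389 0.0385]  nu=[0.1240, 0.4510]  x^+=[2.0282, -0.0437]  P^+=[0.5798 0.1014; 0.1014 0.4286]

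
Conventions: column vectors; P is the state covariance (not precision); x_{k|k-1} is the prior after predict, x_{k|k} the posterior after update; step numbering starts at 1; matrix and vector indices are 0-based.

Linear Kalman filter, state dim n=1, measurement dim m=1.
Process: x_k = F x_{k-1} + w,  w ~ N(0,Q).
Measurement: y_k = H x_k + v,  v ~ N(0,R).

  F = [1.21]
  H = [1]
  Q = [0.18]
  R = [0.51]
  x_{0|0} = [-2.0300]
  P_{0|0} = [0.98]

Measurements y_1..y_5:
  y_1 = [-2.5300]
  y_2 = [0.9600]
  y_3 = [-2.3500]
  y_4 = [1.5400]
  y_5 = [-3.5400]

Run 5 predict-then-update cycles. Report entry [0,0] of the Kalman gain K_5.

K[0,0] = 0.5324

step 1: x^-=[-2.4563]  P^-=[1.6148]  S=[2.1248]  K=[0.7600]  nu=[-0.0737]  x^+=[-2.5123]  P^+=[0.3876]
step 2: x^-=[-3.0399]  P^-=[0.7475]  S=[1.2575]  K=[0.5944]  nu=[3.9999]  x^+=[-0.6623]  P^+=[0.3032]
step 3: x^-=[-0.8013]  P^-=[0.6239]  S=[1.1339]  K=[0.5502]  nu=[-1.5487]  x^+=[-1.6534]  P^+=[0.2806]
step 4: x^-=[-2.0006]  P^-=[0.5908]  S=[1.1008]  K=[0.5367]  nu=[3.5406]  x^+=[-0.1003]  P^+=[0.2737]
step 5: x^-=[-0.1214]  P^-=[0.5808]  S=[1.0908]  K=[0.5324]  nu=[-3.4186]  x^+=[-1.9416]  P^+=[0.2715]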